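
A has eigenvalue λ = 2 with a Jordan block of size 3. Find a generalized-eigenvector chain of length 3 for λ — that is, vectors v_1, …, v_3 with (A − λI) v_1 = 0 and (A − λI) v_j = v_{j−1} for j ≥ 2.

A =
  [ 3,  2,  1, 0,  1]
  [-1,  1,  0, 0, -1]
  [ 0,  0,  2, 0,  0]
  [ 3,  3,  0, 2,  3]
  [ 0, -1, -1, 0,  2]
A Jordan chain for λ = 2 of length 3:
v_1 = (-1, 0, 0, 0, 1)ᵀ
v_2 = (1, -1, 0, 3, 0)ᵀ
v_3 = (1, 0, 0, 0, 0)ᵀ

Let N = A − (2)·I. We want v_3 with N^3 v_3 = 0 but N^2 v_3 ≠ 0; then v_{j-1} := N · v_j for j = 3, …, 2.

Pick v_3 = (1, 0, 0, 0, 0)ᵀ.
Then v_2 = N · v_3 = (1, -1, 0, 3, 0)ᵀ.
Then v_1 = N · v_2 = (-1, 0, 0, 0, 1)ᵀ.

Sanity check: (A − (2)·I) v_1 = (0, 0, 0, 0, 0)ᵀ = 0. ✓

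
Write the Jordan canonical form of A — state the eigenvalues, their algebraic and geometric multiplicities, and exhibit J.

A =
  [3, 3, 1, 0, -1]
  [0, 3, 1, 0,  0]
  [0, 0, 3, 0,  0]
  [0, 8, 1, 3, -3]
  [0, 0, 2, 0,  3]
J_3(3) ⊕ J_2(3)

The characteristic polynomial is
  det(x·I − A) = x^5 - 15*x^4 + 90*x^3 - 270*x^2 + 405*x - 243 = (x - 3)^5

Eigenvalues and multiplicities (the geometric multiplicity of λ is n − rank(A − λI), which equals the number of Jordan blocks for λ):
  λ = 3: algebraic multiplicity = 5, geometric multiplicity = 2

Determining the block sizes for each eigenvalue:
  λ = 3: with am = 5 and gm = 2, the partition is not yet determined (e.g. several partitions of 5 into 2 parts exist). Let N = A − (3)·I. Computing rank(N^1) = 3, rank(N^2) = 1, rank(N^3) = 0; the number of blocks of size ≥ j is rank(N^{j−1}) − rank(N^j), giving [2, 2, 1]. So we have 1 block(s) of size 3, 1 block(s) of size 2 → block sizes [3, 2]

Assembling the blocks gives a Jordan form
J =
  [3, 1, 0, 0, 0]
  [0, 3, 1, 0, 0]
  [0, 0, 3, 0, 0]
  [0, 0, 0, 3, 1]
  [0, 0, 0, 0, 3]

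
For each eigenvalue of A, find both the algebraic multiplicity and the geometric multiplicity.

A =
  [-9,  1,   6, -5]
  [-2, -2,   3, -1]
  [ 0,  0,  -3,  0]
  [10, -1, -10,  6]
λ = -3: alg = 3, geom = 1; λ = 1: alg = 1, geom = 1

Step 1 — factor the characteristic polynomial to read off the algebraic multiplicities:
  χ_A(x) = (x - 1)*(x + 3)^3

Step 2 — compute geometric multiplicities via the rank-nullity identity g(λ) = n − rank(A − λI):
  rank(A − (-3)·I) = 3, so dim ker(A − (-3)·I) = n − 3 = 1
  rank(A − (1)·I) = 3, so dim ker(A − (1)·I) = n − 3 = 1

Summary:
  λ = -3: algebraic multiplicity = 3, geometric multiplicity = 1
  λ = 1: algebraic multiplicity = 1, geometric multiplicity = 1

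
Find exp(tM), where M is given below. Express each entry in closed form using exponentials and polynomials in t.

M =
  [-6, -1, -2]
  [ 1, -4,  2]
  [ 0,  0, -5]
e^{tM} =
  [-t*exp(-5*t) + exp(-5*t), -t*exp(-5*t), -2*t*exp(-5*t)]
  [t*exp(-5*t), t*exp(-5*t) + exp(-5*t), 2*t*exp(-5*t)]
  [0, 0, exp(-5*t)]

Strategy: write M = P · J · P⁻¹ where J is a Jordan canonical form, so e^{tM} = P · e^{tJ} · P⁻¹, and e^{tJ} can be computed block-by-block.

M has Jordan form
J =
  [-5,  1,  0]
  [ 0, -5,  0]
  [ 0,  0, -5]
(up to reordering of blocks).

Per-block formulas:
  For a 2×2 Jordan block J_2(-5): exp(t · J_2(-5)) = e^(-5t)·(I + t·N), where N is the 2×2 nilpotent shift.
  For a 1×1 block at λ = -5: exp(t · [-5]) = [e^(-5t)].

After assembling e^{tJ} and conjugating by P, we get:

e^{tM} =
  [-t*exp(-5*t) + exp(-5*t), -t*exp(-5*t), -2*t*exp(-5*t)]
  [t*exp(-5*t), t*exp(-5*t) + exp(-5*t), 2*t*exp(-5*t)]
  [0, 0, exp(-5*t)]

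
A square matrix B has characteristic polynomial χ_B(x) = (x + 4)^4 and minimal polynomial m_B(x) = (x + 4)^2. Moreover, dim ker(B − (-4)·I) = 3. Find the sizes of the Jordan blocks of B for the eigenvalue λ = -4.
Block sizes for λ = -4: [2, 1, 1]

Step 1 — from the characteristic polynomial, algebraic multiplicity of λ = -4 is 4. From dim ker(B − (-4)·I) = 3, there are exactly 3 Jordan blocks for λ = -4.
Step 2 — from the minimal polynomial, the factor (x + 4)^2 tells us the largest block for λ = -4 has size 2.
Step 3 — with total size 4, 3 blocks, and largest block 2, the block sizes (in nonincreasing order) are [2, 1, 1].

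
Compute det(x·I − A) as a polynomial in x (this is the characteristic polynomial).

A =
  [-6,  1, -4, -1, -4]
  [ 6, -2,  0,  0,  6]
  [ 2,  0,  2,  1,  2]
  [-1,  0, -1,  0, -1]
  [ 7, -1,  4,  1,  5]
x^5 + x^4 - 5*x^3 - x^2 + 8*x - 4

Expanding det(x·I − A) (e.g. by cofactor expansion or by noting that A is similar to its Jordan form J, which has the same characteristic polynomial as A) gives
  χ_A(x) = x^5 + x^4 - 5*x^3 - x^2 + 8*x - 4
which factors as (x - 1)^3*(x + 2)^2. The eigenvalues (with algebraic multiplicities) are λ = -2 with multiplicity 2, λ = 1 with multiplicity 3.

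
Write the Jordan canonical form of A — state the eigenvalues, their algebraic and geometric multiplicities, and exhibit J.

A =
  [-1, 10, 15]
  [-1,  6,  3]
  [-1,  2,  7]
J_2(4) ⊕ J_1(4)

The characteristic polynomial is
  det(x·I − A) = x^3 - 12*x^2 + 48*x - 64 = (x - 4)^3

Eigenvalues and multiplicities (the geometric multiplicity of λ is n − rank(A − λI), which equals the number of Jordan blocks for λ):
  λ = 4: algebraic multiplicity = 3, geometric multiplicity = 2

Determining the block sizes for each eigenvalue:
  λ = 4: 2 blocks summing to 3 forces exactly one block of size 2 and the rest size 1 → block sizes [2, 1]

Assembling the blocks gives a Jordan form
J =
  [4, 1, 0]
  [0, 4, 0]
  [0, 0, 4]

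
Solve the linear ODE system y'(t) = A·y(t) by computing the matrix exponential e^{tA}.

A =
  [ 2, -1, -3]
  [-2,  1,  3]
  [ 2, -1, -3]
e^{tA} =
  [2*t + 1, -t, -3*t]
  [-2*t, t + 1, 3*t]
  [2*t, -t, 1 - 3*t]

Strategy: write A = P · J · P⁻¹ where J is a Jordan canonical form, so e^{tA} = P · e^{tJ} · P⁻¹, and e^{tJ} can be computed block-by-block.

A has Jordan form
J =
  [0, 1, 0]
  [0, 0, 0]
  [0, 0, 0]
(up to reordering of blocks).

Per-block formulas:
  For a 1×1 block at λ = 0: exp(t · [0]) = [e^(0t)].
  For a 2×2 Jordan block J_2(0): exp(t · J_2(0)) = e^(0t)·(I + t·N), where N is the 2×2 nilpotent shift.

After assembling e^{tJ} and conjugating by P, we get:

e^{tA} =
  [2*t + 1, -t, -3*t]
  [-2*t, t + 1, 3*t]
  [2*t, -t, 1 - 3*t]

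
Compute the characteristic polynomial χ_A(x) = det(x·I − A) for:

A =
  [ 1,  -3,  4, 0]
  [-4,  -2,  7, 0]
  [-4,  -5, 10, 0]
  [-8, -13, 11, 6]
x^4 - 15*x^3 + 81*x^2 - 189*x + 162

Expanding det(x·I − A) (e.g. by cofactor expansion or by noting that A is similar to its Jordan form J, which has the same characteristic polynomial as A) gives
  χ_A(x) = x^4 - 15*x^3 + 81*x^2 - 189*x + 162
which factors as (x - 6)*(x - 3)^3. The eigenvalues (with algebraic multiplicities) are λ = 3 with multiplicity 3, λ = 6 with multiplicity 1.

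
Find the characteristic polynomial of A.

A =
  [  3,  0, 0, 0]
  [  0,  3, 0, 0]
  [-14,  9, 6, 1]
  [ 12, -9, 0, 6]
x^4 - 18*x^3 + 117*x^2 - 324*x + 324

Expanding det(x·I − A) (e.g. by cofactor expansion or by noting that A is similar to its Jordan form J, which has the same characteristic polynomial as A) gives
  χ_A(x) = x^4 - 18*x^3 + 117*x^2 - 324*x + 324
which factors as (x - 6)^2*(x - 3)^2. The eigenvalues (with algebraic multiplicities) are λ = 3 with multiplicity 2, λ = 6 with multiplicity 2.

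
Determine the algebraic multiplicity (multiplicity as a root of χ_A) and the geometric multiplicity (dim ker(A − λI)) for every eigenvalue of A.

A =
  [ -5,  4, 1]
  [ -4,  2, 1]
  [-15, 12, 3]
λ = 0: alg = 3, geom = 1

Step 1 — factor the characteristic polynomial to read off the algebraic multiplicities:
  χ_A(x) = x^3

Step 2 — compute geometric multiplicities via the rank-nullity identity g(λ) = n − rank(A − λI):
  rank(A − (0)·I) = 2, so dim ker(A − (0)·I) = n − 2 = 1

Summary:
  λ = 0: algebraic multiplicity = 3, geometric multiplicity = 1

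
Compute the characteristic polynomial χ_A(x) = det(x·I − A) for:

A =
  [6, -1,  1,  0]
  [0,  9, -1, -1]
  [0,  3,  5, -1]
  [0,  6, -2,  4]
x^4 - 24*x^3 + 216*x^2 - 864*x + 1296

Expanding det(x·I − A) (e.g. by cofactor expansion or by noting that A is similar to its Jordan form J, which has the same characteristic polynomial as A) gives
  χ_A(x) = x^4 - 24*x^3 + 216*x^2 - 864*x + 1296
which factors as (x - 6)^4. The eigenvalues (with algebraic multiplicities) are λ = 6 with multiplicity 4.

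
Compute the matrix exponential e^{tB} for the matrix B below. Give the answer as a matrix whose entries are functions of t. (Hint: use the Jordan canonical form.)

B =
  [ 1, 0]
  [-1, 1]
e^{tB} =
  [exp(t), 0]
  [-t*exp(t), exp(t)]

Strategy: write B = P · J · P⁻¹ where J is a Jordan canonical form, so e^{tB} = P · e^{tJ} · P⁻¹, and e^{tJ} can be computed block-by-block.

B has Jordan form
J =
  [1, 1]
  [0, 1]
(up to reordering of blocks).

Per-block formulas:
  For a 2×2 Jordan block J_2(1): exp(t · J_2(1)) = e^(1t)·(I + t·N), where N is the 2×2 nilpotent shift.

After assembling e^{tJ} and conjugating by P, we get:

e^{tB} =
  [exp(t), 0]
  [-t*exp(t), exp(t)]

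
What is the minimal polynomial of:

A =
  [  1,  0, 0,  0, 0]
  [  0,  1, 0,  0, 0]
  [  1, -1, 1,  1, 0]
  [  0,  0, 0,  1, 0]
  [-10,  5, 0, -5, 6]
x^3 - 8*x^2 + 13*x - 6

The characteristic polynomial is χ_A(x) = (x - 6)*(x - 1)^4, so the eigenvalues are known. The minimal polynomial is
  m_A(x) = Π_λ (x − λ)^{k_λ}
where k_λ is the size of the *largest* Jordan block for λ (equivalently, the smallest k with (A − λI)^k v = 0 for every generalised eigenvector v of λ).

  λ = 1: largest Jordan block has size 2, contributing (x − 1)^2
  λ = 6: largest Jordan block has size 1, contributing (x − 6)

So m_A(x) = (x - 6)*(x - 1)^2 = x^3 - 8*x^2 + 13*x - 6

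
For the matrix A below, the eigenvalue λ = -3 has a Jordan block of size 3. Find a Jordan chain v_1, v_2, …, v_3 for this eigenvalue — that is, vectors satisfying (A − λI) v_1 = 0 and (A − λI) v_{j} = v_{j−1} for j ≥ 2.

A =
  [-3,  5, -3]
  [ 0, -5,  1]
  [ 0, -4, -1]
A Jordan chain for λ = -3 of length 3:
v_1 = (2, 0, 0)ᵀ
v_2 = (5, -2, -4)ᵀ
v_3 = (0, 1, 0)ᵀ

Let N = A − (-3)·I. We want v_3 with N^3 v_3 = 0 but N^2 v_3 ≠ 0; then v_{j-1} := N · v_j for j = 3, …, 2.

Pick v_3 = (0, 1, 0)ᵀ.
Then v_2 = N · v_3 = (5, -2, -4)ᵀ.
Then v_1 = N · v_2 = (2, 0, 0)ᵀ.

Sanity check: (A − (-3)·I) v_1 = (0, 0, 0)ᵀ = 0. ✓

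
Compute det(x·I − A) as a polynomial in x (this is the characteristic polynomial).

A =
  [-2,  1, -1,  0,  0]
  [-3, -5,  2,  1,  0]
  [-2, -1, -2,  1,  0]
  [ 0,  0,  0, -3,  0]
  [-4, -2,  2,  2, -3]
x^5 + 15*x^4 + 90*x^3 + 270*x^2 + 405*x + 243

Expanding det(x·I − A) (e.g. by cofactor expansion or by noting that A is similar to its Jordan form J, which has the same characteristic polynomial as A) gives
  χ_A(x) = x^5 + 15*x^4 + 90*x^3 + 270*x^2 + 405*x + 243
which factors as (x + 3)^5. The eigenvalues (with algebraic multiplicities) are λ = -3 with multiplicity 5.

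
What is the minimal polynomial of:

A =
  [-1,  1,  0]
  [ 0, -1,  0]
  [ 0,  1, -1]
x^2 + 2*x + 1

The characteristic polynomial is χ_A(x) = (x + 1)^3, so the eigenvalues are known. The minimal polynomial is
  m_A(x) = Π_λ (x − λ)^{k_λ}
where k_λ is the size of the *largest* Jordan block for λ (equivalently, the smallest k with (A − λI)^k v = 0 for every generalised eigenvector v of λ).

  λ = -1: largest Jordan block has size 2, contributing (x + 1)^2

So m_A(x) = (x + 1)^2 = x^2 + 2*x + 1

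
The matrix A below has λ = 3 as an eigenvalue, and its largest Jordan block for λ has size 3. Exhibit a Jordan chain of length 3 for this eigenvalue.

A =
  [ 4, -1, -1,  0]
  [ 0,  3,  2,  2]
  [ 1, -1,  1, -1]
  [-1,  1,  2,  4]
A Jordan chain for λ = 3 of length 3:
v_1 = (-1, 0, -1, 1)ᵀ
v_2 = (-1, 2, -2, 2)ᵀ
v_3 = (0, 0, 1, 0)ᵀ

Let N = A − (3)·I. We want v_3 with N^3 v_3 = 0 but N^2 v_3 ≠ 0; then v_{j-1} := N · v_j for j = 3, …, 2.

Pick v_3 = (0, 0, 1, 0)ᵀ.
Then v_2 = N · v_3 = (-1, 2, -2, 2)ᵀ.
Then v_1 = N · v_2 = (-1, 0, -1, 1)ᵀ.

Sanity check: (A − (3)·I) v_1 = (0, 0, 0, 0)ᵀ = 0. ✓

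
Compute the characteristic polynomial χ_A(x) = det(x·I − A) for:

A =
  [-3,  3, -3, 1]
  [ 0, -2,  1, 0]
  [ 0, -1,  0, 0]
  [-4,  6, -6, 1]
x^4 + 4*x^3 + 6*x^2 + 4*x + 1

Expanding det(x·I − A) (e.g. by cofactor expansion or by noting that A is similar to its Jordan form J, which has the same characteristic polynomial as A) gives
  χ_A(x) = x^4 + 4*x^3 + 6*x^2 + 4*x + 1
which factors as (x + 1)^4. The eigenvalues (with algebraic multiplicities) are λ = -1 with multiplicity 4.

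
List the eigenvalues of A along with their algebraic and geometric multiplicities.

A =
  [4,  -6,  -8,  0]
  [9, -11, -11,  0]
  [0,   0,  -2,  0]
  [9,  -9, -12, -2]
λ = -5: alg = 1, geom = 1; λ = -2: alg = 3, geom = 2

Step 1 — factor the characteristic polynomial to read off the algebraic multiplicities:
  χ_A(x) = (x + 2)^3*(x + 5)

Step 2 — compute geometric multiplicities via the rank-nullity identity g(λ) = n − rank(A − λI):
  rank(A − (-5)·I) = 3, so dim ker(A − (-5)·I) = n − 3 = 1
  rank(A − (-2)·I) = 2, so dim ker(A − (-2)·I) = n − 2 = 2

Summary:
  λ = -5: algebraic multiplicity = 1, geometric multiplicity = 1
  λ = -2: algebraic multiplicity = 3, geometric multiplicity = 2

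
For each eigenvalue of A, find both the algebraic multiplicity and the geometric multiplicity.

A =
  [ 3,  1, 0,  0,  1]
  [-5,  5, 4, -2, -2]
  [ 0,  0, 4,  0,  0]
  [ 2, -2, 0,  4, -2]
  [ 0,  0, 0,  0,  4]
λ = 4: alg = 5, geom = 3

Step 1 — factor the characteristic polynomial to read off the algebraic multiplicities:
  χ_A(x) = (x - 4)^5

Step 2 — compute geometric multiplicities via the rank-nullity identity g(λ) = n − rank(A − λI):
  rank(A − (4)·I) = 2, so dim ker(A − (4)·I) = n − 2 = 3

Summary:
  λ = 4: algebraic multiplicity = 5, geometric multiplicity = 3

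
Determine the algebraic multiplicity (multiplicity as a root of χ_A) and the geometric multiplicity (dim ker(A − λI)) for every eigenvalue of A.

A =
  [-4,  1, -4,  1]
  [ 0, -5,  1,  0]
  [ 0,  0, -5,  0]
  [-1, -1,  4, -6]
λ = -5: alg = 4, geom = 2

Step 1 — factor the characteristic polynomial to read off the algebraic multiplicities:
  χ_A(x) = (x + 5)^4

Step 2 — compute geometric multiplicities via the rank-nullity identity g(λ) = n − rank(A − λI):
  rank(A − (-5)·I) = 2, so dim ker(A − (-5)·I) = n − 2 = 2

Summary:
  λ = -5: algebraic multiplicity = 4, geometric multiplicity = 2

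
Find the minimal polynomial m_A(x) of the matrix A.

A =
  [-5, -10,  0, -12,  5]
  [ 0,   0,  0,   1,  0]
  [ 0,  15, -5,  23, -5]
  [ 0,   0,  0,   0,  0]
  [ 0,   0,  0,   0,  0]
x^3 + 5*x^2

The characteristic polynomial is χ_A(x) = x^3*(x + 5)^2, so the eigenvalues are known. The minimal polynomial is
  m_A(x) = Π_λ (x − λ)^{k_λ}
where k_λ is the size of the *largest* Jordan block for λ (equivalently, the smallest k with (A − λI)^k v = 0 for every generalised eigenvector v of λ).

  λ = -5: largest Jordan block has size 1, contributing (x + 5)
  λ = 0: largest Jordan block has size 2, contributing (x − 0)^2

So m_A(x) = x^2*(x + 5) = x^3 + 5*x^2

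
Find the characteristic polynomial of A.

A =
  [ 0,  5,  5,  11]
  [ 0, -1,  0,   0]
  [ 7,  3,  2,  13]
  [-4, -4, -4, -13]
x^4 + 12*x^3 + 46*x^2 + 60*x + 25

Expanding det(x·I − A) (e.g. by cofactor expansion or by noting that A is similar to its Jordan form J, which has the same characteristic polynomial as A) gives
  χ_A(x) = x^4 + 12*x^3 + 46*x^2 + 60*x + 25
which factors as (x + 1)^2*(x + 5)^2. The eigenvalues (with algebraic multiplicities) are λ = -5 with multiplicity 2, λ = -1 with multiplicity 2.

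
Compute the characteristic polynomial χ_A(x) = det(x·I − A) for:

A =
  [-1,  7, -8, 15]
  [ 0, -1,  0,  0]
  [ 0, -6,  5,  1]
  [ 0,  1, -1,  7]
x^4 - 10*x^3 + 13*x^2 + 60*x + 36

Expanding det(x·I − A) (e.g. by cofactor expansion or by noting that A is similar to its Jordan form J, which has the same characteristic polynomial as A) gives
  χ_A(x) = x^4 - 10*x^3 + 13*x^2 + 60*x + 36
which factors as (x - 6)^2*(x + 1)^2. The eigenvalues (with algebraic multiplicities) are λ = -1 with multiplicity 2, λ = 6 with multiplicity 2.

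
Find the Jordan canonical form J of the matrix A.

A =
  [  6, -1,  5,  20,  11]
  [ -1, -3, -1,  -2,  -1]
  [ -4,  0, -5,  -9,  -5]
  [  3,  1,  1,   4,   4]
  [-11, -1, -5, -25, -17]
J_3(-3) ⊕ J_2(-3)

The characteristic polynomial is
  det(x·I − A) = x^5 + 15*x^4 + 90*x^3 + 270*x^2 + 405*x + 243 = (x + 3)^5

Eigenvalues and multiplicities (the geometric multiplicity of λ is n − rank(A − λI), which equals the number of Jordan blocks for λ):
  λ = -3: algebraic multiplicity = 5, geometric multiplicity = 2

Determining the block sizes for each eigenvalue:
  λ = -3: with am = 5 and gm = 2, the partition is not yet determined (e.g. several partitions of 5 into 2 parts exist). Let N = A − (-3)·I. Computing rank(N^1) = 3, rank(N^2) = 1, rank(N^3) = 0; the number of blocks of size ≥ j is rank(N^{j−1}) − rank(N^j), giving [2, 2, 1]. So we have 1 block(s) of size 3, 1 block(s) of size 2 → block sizes [3, 2]

Assembling the blocks gives a Jordan form
J =
  [-3,  1,  0,  0,  0]
  [ 0, -3,  1,  0,  0]
  [ 0,  0, -3,  0,  0]
  [ 0,  0,  0, -3,  1]
  [ 0,  0,  0,  0, -3]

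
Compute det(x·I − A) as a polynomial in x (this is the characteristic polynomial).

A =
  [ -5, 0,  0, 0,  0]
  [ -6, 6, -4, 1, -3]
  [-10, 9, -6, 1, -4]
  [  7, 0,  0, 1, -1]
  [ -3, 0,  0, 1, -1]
x^5 + 5*x^4

Expanding det(x·I − A) (e.g. by cofactor expansion or by noting that A is similar to its Jordan form J, which has the same characteristic polynomial as A) gives
  χ_A(x) = x^5 + 5*x^4
which factors as x^4*(x + 5). The eigenvalues (with algebraic multiplicities) are λ = -5 with multiplicity 1, λ = 0 with multiplicity 4.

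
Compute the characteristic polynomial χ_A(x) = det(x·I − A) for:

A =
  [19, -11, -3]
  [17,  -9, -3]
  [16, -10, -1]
x^3 - 9*x^2 + 24*x - 20

Expanding det(x·I − A) (e.g. by cofactor expansion or by noting that A is similar to its Jordan form J, which has the same characteristic polynomial as A) gives
  χ_A(x) = x^3 - 9*x^2 + 24*x - 20
which factors as (x - 5)*(x - 2)^2. The eigenvalues (with algebraic multiplicities) are λ = 2 with multiplicity 2, λ = 5 with multiplicity 1.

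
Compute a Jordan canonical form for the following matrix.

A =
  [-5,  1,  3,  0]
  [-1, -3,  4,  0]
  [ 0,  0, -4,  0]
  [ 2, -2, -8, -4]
J_3(-4) ⊕ J_1(-4)

The characteristic polynomial is
  det(x·I − A) = x^4 + 16*x^3 + 96*x^2 + 256*x + 256 = (x + 4)^4

Eigenvalues and multiplicities (the geometric multiplicity of λ is n − rank(A − λI), which equals the number of Jordan blocks for λ):
  λ = -4: algebraic multiplicity = 4, geometric multiplicity = 2

Determining the block sizes for each eigenvalue:
  λ = -4: with am = 4 and gm = 2, the partition is not yet determined (e.g. several partitions of 4 into 2 parts exist). Let N = A − (-4)·I. Computing rank(N^1) = 2, rank(N^2) = 1, rank(N^3) = 0; the number of blocks of size ≥ j is rank(N^{j−1}) − rank(N^j), giving [2, 1, 1]. So we have 1 block(s) of size 3, 1 block(s) of size 1 → block sizes [3, 1]

Assembling the blocks gives a Jordan form
J =
  [-4,  1,  0,  0]
  [ 0, -4,  1,  0]
  [ 0,  0, -4,  0]
  [ 0,  0,  0, -4]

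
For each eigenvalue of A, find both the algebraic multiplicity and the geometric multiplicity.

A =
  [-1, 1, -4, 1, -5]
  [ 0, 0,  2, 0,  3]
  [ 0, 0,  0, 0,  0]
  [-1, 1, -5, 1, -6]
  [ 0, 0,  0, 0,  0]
λ = 0: alg = 5, geom = 2

Step 1 — factor the characteristic polynomial to read off the algebraic multiplicities:
  χ_A(x) = x^5

Step 2 — compute geometric multiplicities via the rank-nullity identity g(λ) = n − rank(A − λI):
  rank(A − (0)·I) = 3, so dim ker(A − (0)·I) = n − 3 = 2

Summary:
  λ = 0: algebraic multiplicity = 5, geometric multiplicity = 2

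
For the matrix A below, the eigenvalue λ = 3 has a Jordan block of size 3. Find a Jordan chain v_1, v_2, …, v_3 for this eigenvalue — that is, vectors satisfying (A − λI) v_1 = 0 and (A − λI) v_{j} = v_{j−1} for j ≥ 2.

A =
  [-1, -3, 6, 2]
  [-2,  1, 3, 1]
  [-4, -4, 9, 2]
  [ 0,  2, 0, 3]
A Jordan chain for λ = 3 of length 3:
v_1 = (-2, 0, 0, -4)ᵀ
v_2 = (-4, -2, -4, 0)ᵀ
v_3 = (1, 0, 0, 0)ᵀ

Let N = A − (3)·I. We want v_3 with N^3 v_3 = 0 but N^2 v_3 ≠ 0; then v_{j-1} := N · v_j for j = 3, …, 2.

Pick v_3 = (1, 0, 0, 0)ᵀ.
Then v_2 = N · v_3 = (-4, -2, -4, 0)ᵀ.
Then v_1 = N · v_2 = (-2, 0, 0, -4)ᵀ.

Sanity check: (A − (3)·I) v_1 = (0, 0, 0, 0)ᵀ = 0. ✓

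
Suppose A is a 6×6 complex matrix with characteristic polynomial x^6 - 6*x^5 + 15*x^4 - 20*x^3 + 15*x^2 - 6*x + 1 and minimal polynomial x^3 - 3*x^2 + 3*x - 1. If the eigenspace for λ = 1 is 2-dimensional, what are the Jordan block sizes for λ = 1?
Block sizes for λ = 1: [3, 3]

Step 1 — from the characteristic polynomial, algebraic multiplicity of λ = 1 is 6. From dim ker(A − (1)·I) = 2, there are exactly 2 Jordan blocks for λ = 1.
Step 2 — from the minimal polynomial, the factor (x − 1)^3 tells us the largest block for λ = 1 has size 3.
Step 3 — with total size 6, 2 blocks, and largest block 3, the block sizes (in nonincreasing order) are [3, 3].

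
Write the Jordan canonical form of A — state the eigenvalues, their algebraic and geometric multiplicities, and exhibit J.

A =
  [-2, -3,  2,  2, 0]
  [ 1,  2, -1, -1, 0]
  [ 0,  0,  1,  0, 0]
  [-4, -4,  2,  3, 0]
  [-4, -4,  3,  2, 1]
J_3(1) ⊕ J_2(1)

The characteristic polynomial is
  det(x·I − A) = x^5 - 5*x^4 + 10*x^3 - 10*x^2 + 5*x - 1 = (x - 1)^5

Eigenvalues and multiplicities (the geometric multiplicity of λ is n − rank(A − λI), which equals the number of Jordan blocks for λ):
  λ = 1: algebraic multiplicity = 5, geometric multiplicity = 2

Determining the block sizes for each eigenvalue:
  λ = 1: with am = 5 and gm = 2, the partition is not yet determined (e.g. several partitions of 5 into 2 parts exist). Let N = A − (1)·I. Computing rank(N^1) = 3, rank(N^2) = 1, rank(N^3) = 0; the number of blocks of size ≥ j is rank(N^{j−1}) − rank(N^j), giving [2, 2, 1]. So we have 1 block(s) of size 3, 1 block(s) of size 2 → block sizes [3, 2]

Assembling the blocks gives a Jordan form
J =
  [1, 1, 0, 0, 0]
  [0, 1, 1, 0, 0]
  [0, 0, 1, 0, 0]
  [0, 0, 0, 1, 1]
  [0, 0, 0, 0, 1]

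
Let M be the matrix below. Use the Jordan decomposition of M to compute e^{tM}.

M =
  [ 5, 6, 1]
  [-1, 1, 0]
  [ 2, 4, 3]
e^{tM} =
  [2*t*exp(3*t) + exp(3*t), 2*t^2*exp(3*t) + 6*t*exp(3*t), t^2*exp(3*t) + t*exp(3*t)]
  [-t*exp(3*t), -t^2*exp(3*t) - 2*t*exp(3*t) + exp(3*t), -t^2*exp(3*t)/2]
  [2*t*exp(3*t), 2*t^2*exp(3*t) + 4*t*exp(3*t), t^2*exp(3*t) + exp(3*t)]

Strategy: write M = P · J · P⁻¹ where J is a Jordan canonical form, so e^{tM} = P · e^{tJ} · P⁻¹, and e^{tJ} can be computed block-by-block.

M has Jordan form
J =
  [3, 1, 0]
  [0, 3, 1]
  [0, 0, 3]
(up to reordering of blocks).

Per-block formulas:
  For a 3×3 Jordan block J_3(3): exp(t · J_3(3)) = e^(3t)·(I + t·N + (t^2/2)·N^2), where N is the 3×3 nilpotent shift.

After assembling e^{tJ} and conjugating by P, we get:

e^{tM} =
  [2*t*exp(3*t) + exp(3*t), 2*t^2*exp(3*t) + 6*t*exp(3*t), t^2*exp(3*t) + t*exp(3*t)]
  [-t*exp(3*t), -t^2*exp(3*t) - 2*t*exp(3*t) + exp(3*t), -t^2*exp(3*t)/2]
  [2*t*exp(3*t), 2*t^2*exp(3*t) + 4*t*exp(3*t), t^2*exp(3*t) + exp(3*t)]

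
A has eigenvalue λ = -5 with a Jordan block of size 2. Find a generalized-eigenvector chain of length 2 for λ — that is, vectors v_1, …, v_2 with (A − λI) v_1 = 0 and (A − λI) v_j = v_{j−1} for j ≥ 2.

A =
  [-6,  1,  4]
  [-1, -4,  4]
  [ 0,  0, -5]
A Jordan chain for λ = -5 of length 2:
v_1 = (-1, -1, 0)ᵀ
v_2 = (1, 0, 0)ᵀ

Let N = A − (-5)·I. We want v_2 with N^2 v_2 = 0 but N^1 v_2 ≠ 0; then v_{j-1} := N · v_j for j = 2, …, 2.

Pick v_2 = (1, 0, 0)ᵀ.
Then v_1 = N · v_2 = (-1, -1, 0)ᵀ.

Sanity check: (A − (-5)·I) v_1 = (0, 0, 0)ᵀ = 0. ✓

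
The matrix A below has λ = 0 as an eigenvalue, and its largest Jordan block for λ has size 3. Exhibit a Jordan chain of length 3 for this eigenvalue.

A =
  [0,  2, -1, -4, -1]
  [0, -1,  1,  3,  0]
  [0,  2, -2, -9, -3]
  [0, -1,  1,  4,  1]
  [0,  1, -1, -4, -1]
A Jordan chain for λ = 0 of length 3:
v_1 = (-1, 0, 0, 0, 0)ᵀ
v_2 = (2, -1, 2, -1, 1)ᵀ
v_3 = (0, 1, 0, 0, 0)ᵀ

Let N = A − (0)·I. We want v_3 with N^3 v_3 = 0 but N^2 v_3 ≠ 0; then v_{j-1} := N · v_j for j = 3, …, 2.

Pick v_3 = (0, 1, 0, 0, 0)ᵀ.
Then v_2 = N · v_3 = (2, -1, 2, -1, 1)ᵀ.
Then v_1 = N · v_2 = (-1, 0, 0, 0, 0)ᵀ.

Sanity check: (A − (0)·I) v_1 = (0, 0, 0, 0, 0)ᵀ = 0. ✓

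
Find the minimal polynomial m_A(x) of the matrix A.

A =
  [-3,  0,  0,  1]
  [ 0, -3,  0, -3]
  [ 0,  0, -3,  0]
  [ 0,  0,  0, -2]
x^2 + 5*x + 6

The characteristic polynomial is χ_A(x) = (x + 2)*(x + 3)^3, so the eigenvalues are known. The minimal polynomial is
  m_A(x) = Π_λ (x − λ)^{k_λ}
where k_λ is the size of the *largest* Jordan block for λ (equivalently, the smallest k with (A − λI)^k v = 0 for every generalised eigenvector v of λ).

  λ = -3: largest Jordan block has size 1, contributing (x + 3)
  λ = -2: largest Jordan block has size 1, contributing (x + 2)

So m_A(x) = (x + 2)*(x + 3) = x^2 + 5*x + 6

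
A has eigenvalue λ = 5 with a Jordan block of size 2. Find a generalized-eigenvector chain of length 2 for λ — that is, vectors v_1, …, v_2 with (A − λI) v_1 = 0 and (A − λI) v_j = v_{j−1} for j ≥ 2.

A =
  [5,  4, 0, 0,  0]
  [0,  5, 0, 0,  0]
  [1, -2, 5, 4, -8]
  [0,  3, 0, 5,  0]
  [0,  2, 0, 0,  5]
A Jordan chain for λ = 5 of length 2:
v_1 = (0, 0, 1, 0, 0)ᵀ
v_2 = (1, 0, 0, 0, 0)ᵀ

Let N = A − (5)·I. We want v_2 with N^2 v_2 = 0 but N^1 v_2 ≠ 0; then v_{j-1} := N · v_j for j = 2, …, 2.

Pick v_2 = (1, 0, 0, 0, 0)ᵀ.
Then v_1 = N · v_2 = (0, 0, 1, 0, 0)ᵀ.

Sanity check: (A − (5)·I) v_1 = (0, 0, 0, 0, 0)ᵀ = 0. ✓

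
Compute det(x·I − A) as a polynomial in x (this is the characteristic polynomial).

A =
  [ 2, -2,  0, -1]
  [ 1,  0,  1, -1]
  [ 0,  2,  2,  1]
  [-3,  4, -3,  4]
x^4 - 8*x^3 + 24*x^2 - 32*x + 16

Expanding det(x·I − A) (e.g. by cofactor expansion or by noting that A is similar to its Jordan form J, which has the same characteristic polynomial as A) gives
  χ_A(x) = x^4 - 8*x^3 + 24*x^2 - 32*x + 16
which factors as (x - 2)^4. The eigenvalues (with algebraic multiplicities) are λ = 2 with multiplicity 4.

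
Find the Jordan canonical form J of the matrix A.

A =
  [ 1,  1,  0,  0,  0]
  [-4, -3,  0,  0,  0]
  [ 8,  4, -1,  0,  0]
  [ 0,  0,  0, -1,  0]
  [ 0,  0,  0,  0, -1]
J_2(-1) ⊕ J_1(-1) ⊕ J_1(-1) ⊕ J_1(-1)

The characteristic polynomial is
  det(x·I − A) = x^5 + 5*x^4 + 10*x^3 + 10*x^2 + 5*x + 1 = (x + 1)^5

Eigenvalues and multiplicities (the geometric multiplicity of λ is n − rank(A − λI), which equals the number of Jordan blocks for λ):
  λ = -1: algebraic multiplicity = 5, geometric multiplicity = 4

Determining the block sizes for each eigenvalue:
  λ = -1: 4 blocks summing to 5 forces exactly one block of size 2 and the rest size 1 → block sizes [2, 1, 1, 1]

Assembling the blocks gives a Jordan form
J =
  [-1,  1,  0,  0,  0]
  [ 0, -1,  0,  0,  0]
  [ 0,  0, -1,  0,  0]
  [ 0,  0,  0, -1,  0]
  [ 0,  0,  0,  0, -1]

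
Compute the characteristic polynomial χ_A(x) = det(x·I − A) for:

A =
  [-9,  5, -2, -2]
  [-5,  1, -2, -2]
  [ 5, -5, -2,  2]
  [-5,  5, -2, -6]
x^4 + 16*x^3 + 96*x^2 + 256*x + 256

Expanding det(x·I − A) (e.g. by cofactor expansion or by noting that A is similar to its Jordan form J, which has the same characteristic polynomial as A) gives
  χ_A(x) = x^4 + 16*x^3 + 96*x^2 + 256*x + 256
which factors as (x + 4)^4. The eigenvalues (with algebraic multiplicities) are λ = -4 with multiplicity 4.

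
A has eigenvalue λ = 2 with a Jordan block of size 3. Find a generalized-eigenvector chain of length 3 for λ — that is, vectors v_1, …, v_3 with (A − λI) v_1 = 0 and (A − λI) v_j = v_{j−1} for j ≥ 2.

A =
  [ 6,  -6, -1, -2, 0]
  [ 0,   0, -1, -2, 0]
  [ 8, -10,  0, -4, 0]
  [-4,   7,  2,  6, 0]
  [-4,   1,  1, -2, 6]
A Jordan chain for λ = 2 of length 3:
v_1 = (0, 0, -2, 1, 1)ᵀ
v_2 = (-1, -1, -2, 2, 1)ᵀ
v_3 = (0, 0, 1, 0, 0)ᵀ

Let N = A − (2)·I. We want v_3 with N^3 v_3 = 0 but N^2 v_3 ≠ 0; then v_{j-1} := N · v_j for j = 3, …, 2.

Pick v_3 = (0, 0, 1, 0, 0)ᵀ.
Then v_2 = N · v_3 = (-1, -1, -2, 2, 1)ᵀ.
Then v_1 = N · v_2 = (0, 0, -2, 1, 1)ᵀ.

Sanity check: (A − (2)·I) v_1 = (0, 0, 0, 0, 0)ᵀ = 0. ✓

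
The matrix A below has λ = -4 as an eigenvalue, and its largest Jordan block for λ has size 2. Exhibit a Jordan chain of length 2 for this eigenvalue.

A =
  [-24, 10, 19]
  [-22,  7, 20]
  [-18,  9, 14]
A Jordan chain for λ = -4 of length 2:
v_1 = (-1, -2, 0)ᵀ
v_2 = (1, 0, 1)ᵀ

Let N = A − (-4)·I. We want v_2 with N^2 v_2 = 0 but N^1 v_2 ≠ 0; then v_{j-1} := N · v_j for j = 2, …, 2.

Pick v_2 = (1, 0, 1)ᵀ.
Then v_1 = N · v_2 = (-1, -2, 0)ᵀ.

Sanity check: (A − (-4)·I) v_1 = (0, 0, 0)ᵀ = 0. ✓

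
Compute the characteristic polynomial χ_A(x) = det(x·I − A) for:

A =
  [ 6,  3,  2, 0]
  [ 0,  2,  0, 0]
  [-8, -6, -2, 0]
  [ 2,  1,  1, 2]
x^4 - 8*x^3 + 24*x^2 - 32*x + 16

Expanding det(x·I − A) (e.g. by cofactor expansion or by noting that A is similar to its Jordan form J, which has the same characteristic polynomial as A) gives
  χ_A(x) = x^4 - 8*x^3 + 24*x^2 - 32*x + 16
which factors as (x - 2)^4. The eigenvalues (with algebraic multiplicities) are λ = 2 with multiplicity 4.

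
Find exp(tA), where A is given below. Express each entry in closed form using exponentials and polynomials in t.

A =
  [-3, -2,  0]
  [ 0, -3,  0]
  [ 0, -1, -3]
e^{tA} =
  [exp(-3*t), -2*t*exp(-3*t), 0]
  [0, exp(-3*t), 0]
  [0, -t*exp(-3*t), exp(-3*t)]

Strategy: write A = P · J · P⁻¹ where J is a Jordan canonical form, so e^{tA} = P · e^{tJ} · P⁻¹, and e^{tJ} can be computed block-by-block.

A has Jordan form
J =
  [-3,  1,  0]
  [ 0, -3,  0]
  [ 0,  0, -3]
(up to reordering of blocks).

Per-block formulas:
  For a 1×1 block at λ = -3: exp(t · [-3]) = [e^(-3t)].
  For a 2×2 Jordan block J_2(-3): exp(t · J_2(-3)) = e^(-3t)·(I + t·N), where N is the 2×2 nilpotent shift.

After assembling e^{tJ} and conjugating by P, we get:

e^{tA} =
  [exp(-3*t), -2*t*exp(-3*t), 0]
  [0, exp(-3*t), 0]
  [0, -t*exp(-3*t), exp(-3*t)]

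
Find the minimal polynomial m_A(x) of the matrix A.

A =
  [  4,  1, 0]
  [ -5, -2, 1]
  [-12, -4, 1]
x^3 - 3*x^2 + 3*x - 1

The characteristic polynomial is χ_A(x) = (x - 1)^3, so the eigenvalues are known. The minimal polynomial is
  m_A(x) = Π_λ (x − λ)^{k_λ}
where k_λ is the size of the *largest* Jordan block for λ (equivalently, the smallest k with (A − λI)^k v = 0 for every generalised eigenvector v of λ).

  λ = 1: largest Jordan block has size 3, contributing (x − 1)^3

So m_A(x) = (x - 1)^3 = x^3 - 3*x^2 + 3*x - 1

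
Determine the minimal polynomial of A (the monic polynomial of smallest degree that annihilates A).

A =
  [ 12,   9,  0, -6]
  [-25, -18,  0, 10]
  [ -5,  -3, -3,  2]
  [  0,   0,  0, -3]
x^2 + 6*x + 9

The characteristic polynomial is χ_A(x) = (x + 3)^4, so the eigenvalues are known. The minimal polynomial is
  m_A(x) = Π_λ (x − λ)^{k_λ}
where k_λ is the size of the *largest* Jordan block for λ (equivalently, the smallest k with (A − λI)^k v = 0 for every generalised eigenvector v of λ).

  λ = -3: largest Jordan block has size 2, contributing (x + 3)^2

So m_A(x) = (x + 3)^2 = x^2 + 6*x + 9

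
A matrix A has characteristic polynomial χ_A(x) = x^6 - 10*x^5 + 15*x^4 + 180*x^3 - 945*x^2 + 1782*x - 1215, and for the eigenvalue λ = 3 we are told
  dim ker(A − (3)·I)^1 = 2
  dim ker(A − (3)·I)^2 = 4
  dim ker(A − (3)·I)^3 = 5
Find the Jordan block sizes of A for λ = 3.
Block sizes for λ = 3: [3, 2]

From the dimensions of kernels of powers, the number of Jordan blocks of size at least j is d_j − d_{j−1} where d_j = dim ker(N^j) (with d_0 = 0). Computing the differences gives [2, 2, 1].
The number of blocks of size exactly k is (#blocks of size ≥ k) − (#blocks of size ≥ k + 1), so the partition is: 1 block(s) of size 2, 1 block(s) of size 3.
In nonincreasing order the block sizes are [3, 2].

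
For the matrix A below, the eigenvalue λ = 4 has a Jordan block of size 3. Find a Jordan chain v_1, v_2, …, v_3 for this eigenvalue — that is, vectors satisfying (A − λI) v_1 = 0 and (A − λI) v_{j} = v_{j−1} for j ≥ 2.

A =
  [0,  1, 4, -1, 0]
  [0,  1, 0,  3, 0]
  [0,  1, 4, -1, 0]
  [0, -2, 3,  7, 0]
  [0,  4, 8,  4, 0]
A Jordan chain for λ = 4 of length 3:
v_1 = (-2, 6, -2, 6, 8)ᵀ
v_2 = (-1, 3, -1, 5, 4)ᵀ
v_3 = (1, -1, 1, 0, 0)ᵀ

Let N = A − (4)·I. We want v_3 with N^3 v_3 = 0 but N^2 v_3 ≠ 0; then v_{j-1} := N · v_j for j = 3, …, 2.

Pick v_3 = (1, -1, 1, 0, 0)ᵀ.
Then v_2 = N · v_3 = (-1, 3, -1, 5, 4)ᵀ.
Then v_1 = N · v_2 = (-2, 6, -2, 6, 8)ᵀ.

Sanity check: (A − (4)·I) v_1 = (0, 0, 0, 0, 0)ᵀ = 0. ✓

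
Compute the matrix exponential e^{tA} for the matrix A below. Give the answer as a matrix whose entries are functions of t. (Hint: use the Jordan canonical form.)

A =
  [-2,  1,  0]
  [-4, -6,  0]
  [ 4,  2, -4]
e^{tA} =
  [2*t*exp(-4*t) + exp(-4*t), t*exp(-4*t), 0]
  [-4*t*exp(-4*t), -2*t*exp(-4*t) + exp(-4*t), 0]
  [4*t*exp(-4*t), 2*t*exp(-4*t), exp(-4*t)]

Strategy: write A = P · J · P⁻¹ where J is a Jordan canonical form, so e^{tA} = P · e^{tJ} · P⁻¹, and e^{tJ} can be computed block-by-block.

A has Jordan form
J =
  [-4,  1,  0]
  [ 0, -4,  0]
  [ 0,  0, -4]
(up to reordering of blocks).

Per-block formulas:
  For a 1×1 block at λ = -4: exp(t · [-4]) = [e^(-4t)].
  For a 2×2 Jordan block J_2(-4): exp(t · J_2(-4)) = e^(-4t)·(I + t·N), where N is the 2×2 nilpotent shift.

After assembling e^{tJ} and conjugating by P, we get:

e^{tA} =
  [2*t*exp(-4*t) + exp(-4*t), t*exp(-4*t), 0]
  [-4*t*exp(-4*t), -2*t*exp(-4*t) + exp(-4*t), 0]
  [4*t*exp(-4*t), 2*t*exp(-4*t), exp(-4*t)]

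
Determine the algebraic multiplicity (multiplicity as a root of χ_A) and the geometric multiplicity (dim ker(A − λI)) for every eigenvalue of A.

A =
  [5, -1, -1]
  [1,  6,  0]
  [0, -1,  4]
λ = 5: alg = 3, geom = 1

Step 1 — factor the characteristic polynomial to read off the algebraic multiplicities:
  χ_A(x) = (x - 5)^3

Step 2 — compute geometric multiplicities via the rank-nullity identity g(λ) = n − rank(A − λI):
  rank(A − (5)·I) = 2, so dim ker(A − (5)·I) = n − 2 = 1

Summary:
  λ = 5: algebraic multiplicity = 3, geometric multiplicity = 1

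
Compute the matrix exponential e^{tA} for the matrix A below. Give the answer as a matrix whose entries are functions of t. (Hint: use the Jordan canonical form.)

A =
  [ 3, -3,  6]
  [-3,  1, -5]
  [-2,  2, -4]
e^{tA} =
  [3*t^2 + 3*t + 1, -3*t, 9*t^2/2 + 6*t]
  [-t^2 - 3*t, t + 1, -3*t^2/2 - 5*t]
  [-2*t^2 - 2*t, 2*t, -3*t^2 - 4*t + 1]

Strategy: write A = P · J · P⁻¹ where J is a Jordan canonical form, so e^{tA} = P · e^{tJ} · P⁻¹, and e^{tJ} can be computed block-by-block.

A has Jordan form
J =
  [0, 1, 0]
  [0, 0, 1]
  [0, 0, 0]
(up to reordering of blocks).

Per-block formulas:
  For a 3×3 Jordan block J_3(0): exp(t · J_3(0)) = e^(0t)·(I + t·N + (t^2/2)·N^2), where N is the 3×3 nilpotent shift.

After assembling e^{tJ} and conjugating by P, we get:

e^{tA} =
  [3*t^2 + 3*t + 1, -3*t, 9*t^2/2 + 6*t]
  [-t^2 - 3*t, t + 1, -3*t^2/2 - 5*t]
  [-2*t^2 - 2*t, 2*t, -3*t^2 - 4*t + 1]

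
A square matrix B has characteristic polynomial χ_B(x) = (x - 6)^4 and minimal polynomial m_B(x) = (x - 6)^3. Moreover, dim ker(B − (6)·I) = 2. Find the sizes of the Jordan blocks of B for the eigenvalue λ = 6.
Block sizes for λ = 6: [3, 1]

Step 1 — from the characteristic polynomial, algebraic multiplicity of λ = 6 is 4. From dim ker(B − (6)·I) = 2, there are exactly 2 Jordan blocks for λ = 6.
Step 2 — from the minimal polynomial, the factor (x − 6)^3 tells us the largest block for λ = 6 has size 3.
Step 3 — with total size 4, 2 blocks, and largest block 3, the block sizes (in nonincreasing order) are [3, 1].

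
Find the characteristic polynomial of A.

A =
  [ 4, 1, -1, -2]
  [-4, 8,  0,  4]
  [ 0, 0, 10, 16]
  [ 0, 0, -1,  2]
x^4 - 24*x^3 + 216*x^2 - 864*x + 1296

Expanding det(x·I − A) (e.g. by cofactor expansion or by noting that A is similar to its Jordan form J, which has the same characteristic polynomial as A) gives
  χ_A(x) = x^4 - 24*x^3 + 216*x^2 - 864*x + 1296
which factors as (x - 6)^4. The eigenvalues (with algebraic multiplicities) are λ = 6 with multiplicity 4.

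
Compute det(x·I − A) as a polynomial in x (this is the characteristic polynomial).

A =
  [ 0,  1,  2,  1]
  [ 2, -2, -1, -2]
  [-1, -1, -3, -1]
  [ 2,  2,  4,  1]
x^4 + 4*x^3 + 6*x^2 + 4*x + 1

Expanding det(x·I − A) (e.g. by cofactor expansion or by noting that A is similar to its Jordan form J, which has the same characteristic polynomial as A) gives
  χ_A(x) = x^4 + 4*x^3 + 6*x^2 + 4*x + 1
which factors as (x + 1)^4. The eigenvalues (with algebraic multiplicities) are λ = -1 with multiplicity 4.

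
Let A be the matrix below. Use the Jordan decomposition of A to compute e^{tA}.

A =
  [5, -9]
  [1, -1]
e^{tA} =
  [3*t*exp(2*t) + exp(2*t), -9*t*exp(2*t)]
  [t*exp(2*t), -3*t*exp(2*t) + exp(2*t)]

Strategy: write A = P · J · P⁻¹ where J is a Jordan canonical form, so e^{tA} = P · e^{tJ} · P⁻¹, and e^{tJ} can be computed block-by-block.

A has Jordan form
J =
  [2, 1]
  [0, 2]
(up to reordering of blocks).

Per-block formulas:
  For a 2×2 Jordan block J_2(2): exp(t · J_2(2)) = e^(2t)·(I + t·N), where N is the 2×2 nilpotent shift.

After assembling e^{tJ} and conjugating by P, we get:

e^{tA} =
  [3*t*exp(2*t) + exp(2*t), -9*t*exp(2*t)]
  [t*exp(2*t), -3*t*exp(2*t) + exp(2*t)]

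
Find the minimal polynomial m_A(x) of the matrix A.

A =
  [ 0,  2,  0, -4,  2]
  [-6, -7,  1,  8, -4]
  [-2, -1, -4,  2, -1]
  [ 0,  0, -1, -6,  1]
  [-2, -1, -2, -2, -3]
x^3 + 12*x^2 + 48*x + 64

The characteristic polynomial is χ_A(x) = (x + 4)^5, so the eigenvalues are known. The minimal polynomial is
  m_A(x) = Π_λ (x − λ)^{k_λ}
where k_λ is the size of the *largest* Jordan block for λ (equivalently, the smallest k with (A − λI)^k v = 0 for every generalised eigenvector v of λ).

  λ = -4: largest Jordan block has size 3, contributing (x + 4)^3

So m_A(x) = (x + 4)^3 = x^3 + 12*x^2 + 48*x + 64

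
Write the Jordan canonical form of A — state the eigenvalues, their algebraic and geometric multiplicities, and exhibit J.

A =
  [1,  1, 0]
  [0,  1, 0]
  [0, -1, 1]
J_2(1) ⊕ J_1(1)

The characteristic polynomial is
  det(x·I − A) = x^3 - 3*x^2 + 3*x - 1 = (x - 1)^3

Eigenvalues and multiplicities (the geometric multiplicity of λ is n − rank(A − λI), which equals the number of Jordan blocks for λ):
  λ = 1: algebraic multiplicity = 3, geometric multiplicity = 2

Determining the block sizes for each eigenvalue:
  λ = 1: 2 blocks summing to 3 forces exactly one block of size 2 and the rest size 1 → block sizes [2, 1]

Assembling the blocks gives a Jordan form
J =
  [1, 1, 0]
  [0, 1, 0]
  [0, 0, 1]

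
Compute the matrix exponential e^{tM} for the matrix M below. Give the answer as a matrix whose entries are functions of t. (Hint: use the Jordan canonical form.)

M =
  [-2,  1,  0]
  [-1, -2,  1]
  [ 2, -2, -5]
e^{tM} =
  [t*exp(-3*t) + exp(-3*t), t^2*exp(-3*t) + t*exp(-3*t), t^2*exp(-3*t)/2]
  [-t*exp(-3*t), -t^2*exp(-3*t) + t*exp(-3*t) + exp(-3*t), -t^2*exp(-3*t)/2 + t*exp(-3*t)]
  [2*t*exp(-3*t), 2*t^2*exp(-3*t) - 2*t*exp(-3*t), t^2*exp(-3*t) - 2*t*exp(-3*t) + exp(-3*t)]

Strategy: write M = P · J · P⁻¹ where J is a Jordan canonical form, so e^{tM} = P · e^{tJ} · P⁻¹, and e^{tJ} can be computed block-by-block.

M has Jordan form
J =
  [-3,  1,  0]
  [ 0, -3,  1]
  [ 0,  0, -3]
(up to reordering of blocks).

Per-block formulas:
  For a 3×3 Jordan block J_3(-3): exp(t · J_3(-3)) = e^(-3t)·(I + t·N + (t^2/2)·N^2), where N is the 3×3 nilpotent shift.

After assembling e^{tJ} and conjugating by P, we get:

e^{tM} =
  [t*exp(-3*t) + exp(-3*t), t^2*exp(-3*t) + t*exp(-3*t), t^2*exp(-3*t)/2]
  [-t*exp(-3*t), -t^2*exp(-3*t) + t*exp(-3*t) + exp(-3*t), -t^2*exp(-3*t)/2 + t*exp(-3*t)]
  [2*t*exp(-3*t), 2*t^2*exp(-3*t) - 2*t*exp(-3*t), t^2*exp(-3*t) - 2*t*exp(-3*t) + exp(-3*t)]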